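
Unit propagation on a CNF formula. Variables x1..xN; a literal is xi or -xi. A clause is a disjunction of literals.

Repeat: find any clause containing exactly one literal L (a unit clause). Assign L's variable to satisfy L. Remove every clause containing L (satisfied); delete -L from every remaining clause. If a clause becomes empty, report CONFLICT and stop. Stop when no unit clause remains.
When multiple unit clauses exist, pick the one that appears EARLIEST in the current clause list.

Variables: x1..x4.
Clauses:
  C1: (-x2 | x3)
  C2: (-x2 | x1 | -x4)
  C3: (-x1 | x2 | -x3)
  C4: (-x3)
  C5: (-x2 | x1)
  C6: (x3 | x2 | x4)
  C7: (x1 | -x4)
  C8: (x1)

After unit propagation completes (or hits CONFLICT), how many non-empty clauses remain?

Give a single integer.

Answer: 0

Derivation:
unit clause [-3] forces x3=F; simplify:
  drop 3 from [-2, 3] -> [-2]
  drop 3 from [3, 2, 4] -> [2, 4]
  satisfied 2 clause(s); 6 remain; assigned so far: [3]
unit clause [-2] forces x2=F; simplify:
  drop 2 from [2, 4] -> [4]
  satisfied 3 clause(s); 3 remain; assigned so far: [2, 3]
unit clause [4] forces x4=T; simplify:
  drop -4 from [1, -4] -> [1]
  satisfied 1 clause(s); 2 remain; assigned so far: [2, 3, 4]
unit clause [1] forces x1=T; simplify:
  satisfied 2 clause(s); 0 remain; assigned so far: [1, 2, 3, 4]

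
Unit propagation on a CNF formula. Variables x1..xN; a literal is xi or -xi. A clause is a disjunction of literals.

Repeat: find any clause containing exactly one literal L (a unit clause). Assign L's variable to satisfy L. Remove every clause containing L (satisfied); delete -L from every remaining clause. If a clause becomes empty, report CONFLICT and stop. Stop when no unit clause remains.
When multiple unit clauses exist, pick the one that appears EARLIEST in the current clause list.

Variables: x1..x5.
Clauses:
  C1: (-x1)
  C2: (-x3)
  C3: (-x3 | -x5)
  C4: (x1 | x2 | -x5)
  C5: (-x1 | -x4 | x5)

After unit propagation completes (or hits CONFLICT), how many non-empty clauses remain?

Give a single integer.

Answer: 1

Derivation:
unit clause [-1] forces x1=F; simplify:
  drop 1 from [1, 2, -5] -> [2, -5]
  satisfied 2 clause(s); 3 remain; assigned so far: [1]
unit clause [-3] forces x3=F; simplify:
  satisfied 2 clause(s); 1 remain; assigned so far: [1, 3]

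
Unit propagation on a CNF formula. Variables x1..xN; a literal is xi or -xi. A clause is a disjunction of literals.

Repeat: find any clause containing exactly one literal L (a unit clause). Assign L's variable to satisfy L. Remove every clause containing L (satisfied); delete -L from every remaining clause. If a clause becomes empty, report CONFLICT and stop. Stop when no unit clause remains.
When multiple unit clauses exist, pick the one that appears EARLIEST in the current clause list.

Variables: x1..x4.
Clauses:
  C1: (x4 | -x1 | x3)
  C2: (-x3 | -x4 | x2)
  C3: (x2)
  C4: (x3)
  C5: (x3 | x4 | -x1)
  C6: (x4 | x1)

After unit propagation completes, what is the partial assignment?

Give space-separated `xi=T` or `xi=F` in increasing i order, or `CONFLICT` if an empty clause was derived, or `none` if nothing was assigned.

Answer: x2=T x3=T

Derivation:
unit clause [2] forces x2=T; simplify:
  satisfied 2 clause(s); 4 remain; assigned so far: [2]
unit clause [3] forces x3=T; simplify:
  satisfied 3 clause(s); 1 remain; assigned so far: [2, 3]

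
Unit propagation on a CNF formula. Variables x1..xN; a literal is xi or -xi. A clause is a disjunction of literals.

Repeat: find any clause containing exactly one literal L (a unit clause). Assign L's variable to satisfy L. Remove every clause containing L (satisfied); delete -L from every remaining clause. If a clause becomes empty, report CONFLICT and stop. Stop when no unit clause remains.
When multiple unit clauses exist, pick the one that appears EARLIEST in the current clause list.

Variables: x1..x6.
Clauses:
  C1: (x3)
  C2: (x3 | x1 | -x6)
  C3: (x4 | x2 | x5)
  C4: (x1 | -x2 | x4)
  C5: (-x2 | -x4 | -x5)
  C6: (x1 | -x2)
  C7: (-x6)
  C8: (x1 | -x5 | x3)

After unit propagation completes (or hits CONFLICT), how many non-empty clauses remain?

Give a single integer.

Answer: 4

Derivation:
unit clause [3] forces x3=T; simplify:
  satisfied 3 clause(s); 5 remain; assigned so far: [3]
unit clause [-6] forces x6=F; simplify:
  satisfied 1 clause(s); 4 remain; assigned so far: [3, 6]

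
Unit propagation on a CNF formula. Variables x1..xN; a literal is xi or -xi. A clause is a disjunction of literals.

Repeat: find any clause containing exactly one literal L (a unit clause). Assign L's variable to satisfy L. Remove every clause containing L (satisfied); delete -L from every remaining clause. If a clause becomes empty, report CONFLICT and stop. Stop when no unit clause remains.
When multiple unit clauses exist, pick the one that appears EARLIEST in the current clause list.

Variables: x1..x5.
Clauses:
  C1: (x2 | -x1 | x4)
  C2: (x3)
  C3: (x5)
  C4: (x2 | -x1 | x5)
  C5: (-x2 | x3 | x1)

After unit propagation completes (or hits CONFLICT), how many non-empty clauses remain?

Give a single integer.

unit clause [3] forces x3=T; simplify:
  satisfied 2 clause(s); 3 remain; assigned so far: [3]
unit clause [5] forces x5=T; simplify:
  satisfied 2 clause(s); 1 remain; assigned so far: [3, 5]

Answer: 1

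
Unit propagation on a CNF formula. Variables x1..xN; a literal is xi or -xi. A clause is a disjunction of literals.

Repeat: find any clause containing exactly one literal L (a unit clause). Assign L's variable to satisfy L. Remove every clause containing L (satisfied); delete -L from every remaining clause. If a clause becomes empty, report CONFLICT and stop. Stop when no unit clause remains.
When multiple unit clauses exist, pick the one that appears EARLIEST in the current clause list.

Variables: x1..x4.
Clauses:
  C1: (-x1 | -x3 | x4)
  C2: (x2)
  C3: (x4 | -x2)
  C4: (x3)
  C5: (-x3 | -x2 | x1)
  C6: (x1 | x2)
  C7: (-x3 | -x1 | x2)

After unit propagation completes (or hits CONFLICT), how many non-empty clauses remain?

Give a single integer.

Answer: 0

Derivation:
unit clause [2] forces x2=T; simplify:
  drop -2 from [4, -2] -> [4]
  drop -2 from [-3, -2, 1] -> [-3, 1]
  satisfied 3 clause(s); 4 remain; assigned so far: [2]
unit clause [4] forces x4=T; simplify:
  satisfied 2 clause(s); 2 remain; assigned so far: [2, 4]
unit clause [3] forces x3=T; simplify:
  drop -3 from [-3, 1] -> [1]
  satisfied 1 clause(s); 1 remain; assigned so far: [2, 3, 4]
unit clause [1] forces x1=T; simplify:
  satisfied 1 clause(s); 0 remain; assigned so far: [1, 2, 3, 4]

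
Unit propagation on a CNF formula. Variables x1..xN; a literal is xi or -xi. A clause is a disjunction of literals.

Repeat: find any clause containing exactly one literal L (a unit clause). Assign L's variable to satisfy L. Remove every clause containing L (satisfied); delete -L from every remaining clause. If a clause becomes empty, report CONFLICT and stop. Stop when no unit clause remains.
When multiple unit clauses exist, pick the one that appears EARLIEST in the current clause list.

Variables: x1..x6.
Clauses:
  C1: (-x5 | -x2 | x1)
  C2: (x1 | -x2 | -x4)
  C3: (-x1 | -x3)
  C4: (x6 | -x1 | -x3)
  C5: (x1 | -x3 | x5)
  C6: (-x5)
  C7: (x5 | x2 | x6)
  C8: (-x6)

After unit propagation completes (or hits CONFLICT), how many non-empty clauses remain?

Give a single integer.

Answer: 4

Derivation:
unit clause [-5] forces x5=F; simplify:
  drop 5 from [1, -3, 5] -> [1, -3]
  drop 5 from [5, 2, 6] -> [2, 6]
  satisfied 2 clause(s); 6 remain; assigned so far: [5]
unit clause [-6] forces x6=F; simplify:
  drop 6 from [6, -1, -3] -> [-1, -3]
  drop 6 from [2, 6] -> [2]
  satisfied 1 clause(s); 5 remain; assigned so far: [5, 6]
unit clause [2] forces x2=T; simplify:
  drop -2 from [1, -2, -4] -> [1, -4]
  satisfied 1 clause(s); 4 remain; assigned so far: [2, 5, 6]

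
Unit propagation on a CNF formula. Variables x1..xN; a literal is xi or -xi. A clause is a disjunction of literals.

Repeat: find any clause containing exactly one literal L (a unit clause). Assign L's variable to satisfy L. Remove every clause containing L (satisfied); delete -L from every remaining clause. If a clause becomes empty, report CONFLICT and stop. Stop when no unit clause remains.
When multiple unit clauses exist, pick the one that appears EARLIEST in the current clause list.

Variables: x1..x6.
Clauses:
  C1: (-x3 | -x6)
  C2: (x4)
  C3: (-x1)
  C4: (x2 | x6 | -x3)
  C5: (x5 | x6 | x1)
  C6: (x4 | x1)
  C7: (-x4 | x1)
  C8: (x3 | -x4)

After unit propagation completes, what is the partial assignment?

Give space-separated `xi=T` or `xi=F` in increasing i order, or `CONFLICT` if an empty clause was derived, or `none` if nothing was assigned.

unit clause [4] forces x4=T; simplify:
  drop -4 from [-4, 1] -> [1]
  drop -4 from [3, -4] -> [3]
  satisfied 2 clause(s); 6 remain; assigned so far: [4]
unit clause [-1] forces x1=F; simplify:
  drop 1 from [5, 6, 1] -> [5, 6]
  drop 1 from [1] -> [] (empty!)
  satisfied 1 clause(s); 5 remain; assigned so far: [1, 4]
CONFLICT (empty clause)

Answer: CONFLICT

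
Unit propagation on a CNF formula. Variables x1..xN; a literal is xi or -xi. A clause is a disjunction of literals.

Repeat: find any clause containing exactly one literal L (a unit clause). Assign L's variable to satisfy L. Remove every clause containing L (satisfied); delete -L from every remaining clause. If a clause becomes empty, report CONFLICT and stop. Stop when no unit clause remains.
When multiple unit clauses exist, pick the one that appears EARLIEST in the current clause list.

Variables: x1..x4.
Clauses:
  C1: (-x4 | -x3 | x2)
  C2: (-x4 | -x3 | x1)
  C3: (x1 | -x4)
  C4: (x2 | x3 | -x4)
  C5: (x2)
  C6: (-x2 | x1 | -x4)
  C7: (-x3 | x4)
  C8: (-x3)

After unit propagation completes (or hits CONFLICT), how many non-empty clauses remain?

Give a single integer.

Answer: 2

Derivation:
unit clause [2] forces x2=T; simplify:
  drop -2 from [-2, 1, -4] -> [1, -4]
  satisfied 3 clause(s); 5 remain; assigned so far: [2]
unit clause [-3] forces x3=F; simplify:
  satisfied 3 clause(s); 2 remain; assigned so far: [2, 3]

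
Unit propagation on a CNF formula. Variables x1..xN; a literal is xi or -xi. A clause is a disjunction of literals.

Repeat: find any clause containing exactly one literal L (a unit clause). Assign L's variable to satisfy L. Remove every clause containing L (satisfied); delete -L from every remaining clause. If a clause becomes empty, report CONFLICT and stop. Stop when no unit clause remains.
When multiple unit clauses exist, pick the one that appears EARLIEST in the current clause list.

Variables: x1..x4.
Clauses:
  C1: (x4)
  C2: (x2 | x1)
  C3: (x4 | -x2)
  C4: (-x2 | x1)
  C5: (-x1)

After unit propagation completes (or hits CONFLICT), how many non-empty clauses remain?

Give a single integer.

unit clause [4] forces x4=T; simplify:
  satisfied 2 clause(s); 3 remain; assigned so far: [4]
unit clause [-1] forces x1=F; simplify:
  drop 1 from [2, 1] -> [2]
  drop 1 from [-2, 1] -> [-2]
  satisfied 1 clause(s); 2 remain; assigned so far: [1, 4]
unit clause [2] forces x2=T; simplify:
  drop -2 from [-2] -> [] (empty!)
  satisfied 1 clause(s); 1 remain; assigned so far: [1, 2, 4]
CONFLICT (empty clause)

Answer: 0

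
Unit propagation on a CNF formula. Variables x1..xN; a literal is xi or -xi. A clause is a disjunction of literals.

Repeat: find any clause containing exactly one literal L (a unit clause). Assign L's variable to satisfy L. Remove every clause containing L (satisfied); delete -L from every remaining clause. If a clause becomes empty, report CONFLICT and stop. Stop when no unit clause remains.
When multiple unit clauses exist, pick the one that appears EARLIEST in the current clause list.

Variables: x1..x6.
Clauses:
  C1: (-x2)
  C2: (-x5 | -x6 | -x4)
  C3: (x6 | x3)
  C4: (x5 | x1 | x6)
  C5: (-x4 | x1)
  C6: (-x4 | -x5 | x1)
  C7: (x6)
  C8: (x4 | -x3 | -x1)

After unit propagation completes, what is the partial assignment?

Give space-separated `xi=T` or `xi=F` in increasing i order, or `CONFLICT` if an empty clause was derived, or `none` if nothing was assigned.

unit clause [-2] forces x2=F; simplify:
  satisfied 1 clause(s); 7 remain; assigned so far: [2]
unit clause [6] forces x6=T; simplify:
  drop -6 from [-5, -6, -4] -> [-5, -4]
  satisfied 3 clause(s); 4 remain; assigned so far: [2, 6]

Answer: x2=F x6=T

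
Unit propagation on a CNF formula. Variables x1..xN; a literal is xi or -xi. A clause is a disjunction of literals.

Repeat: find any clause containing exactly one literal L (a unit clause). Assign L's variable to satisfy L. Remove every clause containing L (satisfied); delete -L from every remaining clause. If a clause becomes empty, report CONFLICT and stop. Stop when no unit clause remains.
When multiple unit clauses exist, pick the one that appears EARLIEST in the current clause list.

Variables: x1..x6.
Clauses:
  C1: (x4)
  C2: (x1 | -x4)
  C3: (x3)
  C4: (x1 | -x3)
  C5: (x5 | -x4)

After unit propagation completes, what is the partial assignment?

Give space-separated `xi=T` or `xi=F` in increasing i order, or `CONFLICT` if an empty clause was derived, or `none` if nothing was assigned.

Answer: x1=T x3=T x4=T x5=T

Derivation:
unit clause [4] forces x4=T; simplify:
  drop -4 from [1, -4] -> [1]
  drop -4 from [5, -4] -> [5]
  satisfied 1 clause(s); 4 remain; assigned so far: [4]
unit clause [1] forces x1=T; simplify:
  satisfied 2 clause(s); 2 remain; assigned so far: [1, 4]
unit clause [3] forces x3=T; simplify:
  satisfied 1 clause(s); 1 remain; assigned so far: [1, 3, 4]
unit clause [5] forces x5=T; simplify:
  satisfied 1 clause(s); 0 remain; assigned so far: [1, 3, 4, 5]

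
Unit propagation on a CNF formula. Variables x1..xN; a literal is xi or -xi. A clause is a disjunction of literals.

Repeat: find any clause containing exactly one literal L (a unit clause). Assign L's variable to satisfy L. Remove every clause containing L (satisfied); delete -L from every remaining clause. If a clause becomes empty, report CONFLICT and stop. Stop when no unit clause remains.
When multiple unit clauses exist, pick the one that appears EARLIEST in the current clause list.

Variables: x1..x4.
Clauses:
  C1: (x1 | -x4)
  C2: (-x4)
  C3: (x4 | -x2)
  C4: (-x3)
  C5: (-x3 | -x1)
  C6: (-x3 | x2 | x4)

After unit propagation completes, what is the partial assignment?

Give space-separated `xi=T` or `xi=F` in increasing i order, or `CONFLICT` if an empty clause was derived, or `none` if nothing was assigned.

Answer: x2=F x3=F x4=F

Derivation:
unit clause [-4] forces x4=F; simplify:
  drop 4 from [4, -2] -> [-2]
  drop 4 from [-3, 2, 4] -> [-3, 2]
  satisfied 2 clause(s); 4 remain; assigned so far: [4]
unit clause [-2] forces x2=F; simplify:
  drop 2 from [-3, 2] -> [-3]
  satisfied 1 clause(s); 3 remain; assigned so far: [2, 4]
unit clause [-3] forces x3=F; simplify:
  satisfied 3 clause(s); 0 remain; assigned so far: [2, 3, 4]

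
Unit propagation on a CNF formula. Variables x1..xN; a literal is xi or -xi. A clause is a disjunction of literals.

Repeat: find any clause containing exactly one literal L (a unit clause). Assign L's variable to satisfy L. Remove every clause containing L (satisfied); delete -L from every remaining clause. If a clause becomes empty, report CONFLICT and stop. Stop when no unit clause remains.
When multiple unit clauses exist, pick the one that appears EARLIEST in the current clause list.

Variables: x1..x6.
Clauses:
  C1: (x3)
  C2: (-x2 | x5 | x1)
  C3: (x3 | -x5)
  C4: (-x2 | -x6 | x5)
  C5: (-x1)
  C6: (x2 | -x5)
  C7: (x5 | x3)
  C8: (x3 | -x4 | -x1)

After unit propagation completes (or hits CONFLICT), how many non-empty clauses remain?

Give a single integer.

unit clause [3] forces x3=T; simplify:
  satisfied 4 clause(s); 4 remain; assigned so far: [3]
unit clause [-1] forces x1=F; simplify:
  drop 1 from [-2, 5, 1] -> [-2, 5]
  satisfied 1 clause(s); 3 remain; assigned so far: [1, 3]

Answer: 3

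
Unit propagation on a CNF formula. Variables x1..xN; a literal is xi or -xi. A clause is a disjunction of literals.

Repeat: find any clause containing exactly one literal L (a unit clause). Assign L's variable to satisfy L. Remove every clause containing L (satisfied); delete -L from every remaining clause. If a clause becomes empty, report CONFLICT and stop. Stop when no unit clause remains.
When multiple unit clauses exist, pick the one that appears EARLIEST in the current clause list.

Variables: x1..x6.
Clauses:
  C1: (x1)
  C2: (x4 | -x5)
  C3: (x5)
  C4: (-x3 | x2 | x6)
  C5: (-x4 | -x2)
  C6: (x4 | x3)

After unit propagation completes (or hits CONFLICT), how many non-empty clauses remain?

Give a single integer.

Answer: 1

Derivation:
unit clause [1] forces x1=T; simplify:
  satisfied 1 clause(s); 5 remain; assigned so far: [1]
unit clause [5] forces x5=T; simplify:
  drop -5 from [4, -5] -> [4]
  satisfied 1 clause(s); 4 remain; assigned so far: [1, 5]
unit clause [4] forces x4=T; simplify:
  drop -4 from [-4, -2] -> [-2]
  satisfied 2 clause(s); 2 remain; assigned so far: [1, 4, 5]
unit clause [-2] forces x2=F; simplify:
  drop 2 from [-3, 2, 6] -> [-3, 6]
  satisfied 1 clause(s); 1 remain; assigned so far: [1, 2, 4, 5]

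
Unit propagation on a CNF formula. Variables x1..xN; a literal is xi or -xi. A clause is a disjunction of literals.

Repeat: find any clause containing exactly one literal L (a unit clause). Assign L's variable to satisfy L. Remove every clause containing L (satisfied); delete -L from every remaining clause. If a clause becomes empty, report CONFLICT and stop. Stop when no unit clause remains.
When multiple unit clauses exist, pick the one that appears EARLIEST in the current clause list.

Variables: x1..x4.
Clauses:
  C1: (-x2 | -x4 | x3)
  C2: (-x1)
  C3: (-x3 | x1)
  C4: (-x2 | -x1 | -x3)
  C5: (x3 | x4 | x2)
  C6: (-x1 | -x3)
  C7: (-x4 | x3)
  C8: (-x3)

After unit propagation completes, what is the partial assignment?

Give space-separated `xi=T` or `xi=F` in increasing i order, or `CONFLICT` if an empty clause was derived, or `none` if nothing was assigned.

unit clause [-1] forces x1=F; simplify:
  drop 1 from [-3, 1] -> [-3]
  satisfied 3 clause(s); 5 remain; assigned so far: [1]
unit clause [-3] forces x3=F; simplify:
  drop 3 from [-2, -4, 3] -> [-2, -4]
  drop 3 from [3, 4, 2] -> [4, 2]
  drop 3 from [-4, 3] -> [-4]
  satisfied 2 clause(s); 3 remain; assigned so far: [1, 3]
unit clause [-4] forces x4=F; simplify:
  drop 4 from [4, 2] -> [2]
  satisfied 2 clause(s); 1 remain; assigned so far: [1, 3, 4]
unit clause [2] forces x2=T; simplify:
  satisfied 1 clause(s); 0 remain; assigned so far: [1, 2, 3, 4]

Answer: x1=F x2=T x3=F x4=F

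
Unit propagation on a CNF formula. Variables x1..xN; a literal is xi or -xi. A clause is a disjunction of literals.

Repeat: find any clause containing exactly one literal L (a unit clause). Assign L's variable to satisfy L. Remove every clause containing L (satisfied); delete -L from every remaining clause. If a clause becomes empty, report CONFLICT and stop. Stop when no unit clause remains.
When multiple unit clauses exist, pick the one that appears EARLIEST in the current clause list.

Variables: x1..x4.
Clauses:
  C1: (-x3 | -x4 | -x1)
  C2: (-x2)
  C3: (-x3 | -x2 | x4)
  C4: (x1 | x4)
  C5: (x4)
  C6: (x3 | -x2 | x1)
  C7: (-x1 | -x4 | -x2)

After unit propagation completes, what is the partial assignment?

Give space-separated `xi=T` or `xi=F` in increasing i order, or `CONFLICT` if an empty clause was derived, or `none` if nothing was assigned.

Answer: x2=F x4=T

Derivation:
unit clause [-2] forces x2=F; simplify:
  satisfied 4 clause(s); 3 remain; assigned so far: [2]
unit clause [4] forces x4=T; simplify:
  drop -4 from [-3, -4, -1] -> [-3, -1]
  satisfied 2 clause(s); 1 remain; assigned so far: [2, 4]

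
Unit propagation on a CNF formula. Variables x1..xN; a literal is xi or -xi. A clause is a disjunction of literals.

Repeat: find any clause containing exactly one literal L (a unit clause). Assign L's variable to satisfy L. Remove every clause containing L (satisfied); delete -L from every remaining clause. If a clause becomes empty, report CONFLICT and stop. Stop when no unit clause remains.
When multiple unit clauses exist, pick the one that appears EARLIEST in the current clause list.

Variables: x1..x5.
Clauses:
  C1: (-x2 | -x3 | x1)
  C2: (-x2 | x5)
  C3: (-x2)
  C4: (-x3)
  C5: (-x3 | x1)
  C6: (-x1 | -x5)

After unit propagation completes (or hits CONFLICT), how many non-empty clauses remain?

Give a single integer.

unit clause [-2] forces x2=F; simplify:
  satisfied 3 clause(s); 3 remain; assigned so far: [2]
unit clause [-3] forces x3=F; simplify:
  satisfied 2 clause(s); 1 remain; assigned so far: [2, 3]

Answer: 1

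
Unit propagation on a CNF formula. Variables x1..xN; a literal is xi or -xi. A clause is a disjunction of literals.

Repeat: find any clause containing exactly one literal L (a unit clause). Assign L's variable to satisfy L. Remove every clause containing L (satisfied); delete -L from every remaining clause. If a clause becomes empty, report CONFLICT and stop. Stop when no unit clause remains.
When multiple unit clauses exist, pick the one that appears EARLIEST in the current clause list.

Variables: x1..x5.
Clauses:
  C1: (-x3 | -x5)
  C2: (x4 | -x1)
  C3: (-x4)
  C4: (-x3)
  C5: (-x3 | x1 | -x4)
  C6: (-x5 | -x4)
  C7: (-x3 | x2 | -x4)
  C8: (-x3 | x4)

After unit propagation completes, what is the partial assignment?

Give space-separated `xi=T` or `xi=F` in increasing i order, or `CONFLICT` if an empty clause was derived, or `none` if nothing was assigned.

Answer: x1=F x3=F x4=F

Derivation:
unit clause [-4] forces x4=F; simplify:
  drop 4 from [4, -1] -> [-1]
  drop 4 from [-3, 4] -> [-3]
  satisfied 4 clause(s); 4 remain; assigned so far: [4]
unit clause [-1] forces x1=F; simplify:
  satisfied 1 clause(s); 3 remain; assigned so far: [1, 4]
unit clause [-3] forces x3=F; simplify:
  satisfied 3 clause(s); 0 remain; assigned so far: [1, 3, 4]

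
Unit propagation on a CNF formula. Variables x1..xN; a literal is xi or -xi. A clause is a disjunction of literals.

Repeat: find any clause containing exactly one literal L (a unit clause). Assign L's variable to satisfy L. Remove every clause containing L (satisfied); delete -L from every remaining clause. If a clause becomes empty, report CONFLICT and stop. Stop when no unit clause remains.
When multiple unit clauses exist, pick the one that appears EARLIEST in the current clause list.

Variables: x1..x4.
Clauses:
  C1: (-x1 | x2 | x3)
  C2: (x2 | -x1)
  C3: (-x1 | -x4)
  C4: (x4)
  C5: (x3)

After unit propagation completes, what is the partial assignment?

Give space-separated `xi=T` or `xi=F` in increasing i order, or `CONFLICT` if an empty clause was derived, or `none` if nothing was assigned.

Answer: x1=F x3=T x4=T

Derivation:
unit clause [4] forces x4=T; simplify:
  drop -4 from [-1, -4] -> [-1]
  satisfied 1 clause(s); 4 remain; assigned so far: [4]
unit clause [-1] forces x1=F; simplify:
  satisfied 3 clause(s); 1 remain; assigned so far: [1, 4]
unit clause [3] forces x3=T; simplify:
  satisfied 1 clause(s); 0 remain; assigned so far: [1, 3, 4]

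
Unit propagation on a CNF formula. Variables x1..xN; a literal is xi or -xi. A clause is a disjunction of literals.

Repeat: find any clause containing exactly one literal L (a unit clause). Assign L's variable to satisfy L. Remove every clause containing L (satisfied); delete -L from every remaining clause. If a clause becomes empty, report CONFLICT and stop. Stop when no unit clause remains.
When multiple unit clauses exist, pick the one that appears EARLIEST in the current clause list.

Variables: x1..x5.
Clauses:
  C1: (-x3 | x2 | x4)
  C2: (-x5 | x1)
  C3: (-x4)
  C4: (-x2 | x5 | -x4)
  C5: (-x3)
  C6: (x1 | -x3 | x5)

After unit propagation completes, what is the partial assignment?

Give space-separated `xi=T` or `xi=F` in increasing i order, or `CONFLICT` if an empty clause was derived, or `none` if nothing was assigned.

Answer: x3=F x4=F

Derivation:
unit clause [-4] forces x4=F; simplify:
  drop 4 from [-3, 2, 4] -> [-3, 2]
  satisfied 2 clause(s); 4 remain; assigned so far: [4]
unit clause [-3] forces x3=F; simplify:
  satisfied 3 clause(s); 1 remain; assigned so far: [3, 4]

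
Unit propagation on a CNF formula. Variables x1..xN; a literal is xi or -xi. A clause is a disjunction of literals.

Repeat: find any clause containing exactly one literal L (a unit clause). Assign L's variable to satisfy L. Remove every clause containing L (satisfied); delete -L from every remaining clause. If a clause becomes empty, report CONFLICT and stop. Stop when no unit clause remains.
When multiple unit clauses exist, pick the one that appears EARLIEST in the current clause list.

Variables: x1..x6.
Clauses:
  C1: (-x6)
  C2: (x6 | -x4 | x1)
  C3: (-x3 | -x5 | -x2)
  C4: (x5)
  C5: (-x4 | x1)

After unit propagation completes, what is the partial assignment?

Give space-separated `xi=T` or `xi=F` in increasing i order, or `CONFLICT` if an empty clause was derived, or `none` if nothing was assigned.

Answer: x5=T x6=F

Derivation:
unit clause [-6] forces x6=F; simplify:
  drop 6 from [6, -4, 1] -> [-4, 1]
  satisfied 1 clause(s); 4 remain; assigned so far: [6]
unit clause [5] forces x5=T; simplify:
  drop -5 from [-3, -5, -2] -> [-3, -2]
  satisfied 1 clause(s); 3 remain; assigned so far: [5, 6]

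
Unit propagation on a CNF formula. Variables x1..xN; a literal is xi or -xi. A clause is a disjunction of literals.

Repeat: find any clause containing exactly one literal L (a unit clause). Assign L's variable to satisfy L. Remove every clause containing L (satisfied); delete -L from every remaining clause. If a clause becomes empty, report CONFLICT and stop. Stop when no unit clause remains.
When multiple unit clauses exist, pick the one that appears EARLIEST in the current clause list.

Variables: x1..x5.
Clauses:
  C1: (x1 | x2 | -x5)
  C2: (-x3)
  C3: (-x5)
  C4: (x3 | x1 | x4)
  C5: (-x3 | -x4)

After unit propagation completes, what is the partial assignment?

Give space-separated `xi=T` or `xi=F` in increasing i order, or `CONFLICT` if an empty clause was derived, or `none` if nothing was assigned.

unit clause [-3] forces x3=F; simplify:
  drop 3 from [3, 1, 4] -> [1, 4]
  satisfied 2 clause(s); 3 remain; assigned so far: [3]
unit clause [-5] forces x5=F; simplify:
  satisfied 2 clause(s); 1 remain; assigned so far: [3, 5]

Answer: x3=F x5=F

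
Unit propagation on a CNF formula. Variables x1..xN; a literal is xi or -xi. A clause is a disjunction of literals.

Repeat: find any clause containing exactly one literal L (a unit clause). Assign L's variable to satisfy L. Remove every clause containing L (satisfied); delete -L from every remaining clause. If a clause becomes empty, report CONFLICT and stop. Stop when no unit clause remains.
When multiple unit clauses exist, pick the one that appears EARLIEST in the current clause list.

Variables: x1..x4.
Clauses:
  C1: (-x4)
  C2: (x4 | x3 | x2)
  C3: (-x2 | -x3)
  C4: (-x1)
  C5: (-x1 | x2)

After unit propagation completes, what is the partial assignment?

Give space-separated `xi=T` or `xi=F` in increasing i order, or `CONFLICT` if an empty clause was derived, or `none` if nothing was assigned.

Answer: x1=F x4=F

Derivation:
unit clause [-4] forces x4=F; simplify:
  drop 4 from [4, 3, 2] -> [3, 2]
  satisfied 1 clause(s); 4 remain; assigned so far: [4]
unit clause [-1] forces x1=F; simplify:
  satisfied 2 clause(s); 2 remain; assigned so far: [1, 4]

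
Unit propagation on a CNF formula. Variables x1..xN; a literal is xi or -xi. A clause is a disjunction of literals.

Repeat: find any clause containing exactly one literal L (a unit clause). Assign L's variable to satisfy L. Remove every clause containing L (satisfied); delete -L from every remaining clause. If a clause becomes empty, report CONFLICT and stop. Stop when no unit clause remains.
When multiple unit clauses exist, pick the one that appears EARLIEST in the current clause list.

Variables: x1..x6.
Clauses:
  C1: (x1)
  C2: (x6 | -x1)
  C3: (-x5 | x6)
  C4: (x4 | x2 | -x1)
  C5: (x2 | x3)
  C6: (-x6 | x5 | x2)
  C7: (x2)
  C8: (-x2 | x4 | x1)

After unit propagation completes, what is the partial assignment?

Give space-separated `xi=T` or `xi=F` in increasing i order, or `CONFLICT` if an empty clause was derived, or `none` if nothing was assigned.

unit clause [1] forces x1=T; simplify:
  drop -1 from [6, -1] -> [6]
  drop -1 from [4, 2, -1] -> [4, 2]
  satisfied 2 clause(s); 6 remain; assigned so far: [1]
unit clause [6] forces x6=T; simplify:
  drop -6 from [-6, 5, 2] -> [5, 2]
  satisfied 2 clause(s); 4 remain; assigned so far: [1, 6]
unit clause [2] forces x2=T; simplify:
  satisfied 4 clause(s); 0 remain; assigned so far: [1, 2, 6]

Answer: x1=T x2=T x6=T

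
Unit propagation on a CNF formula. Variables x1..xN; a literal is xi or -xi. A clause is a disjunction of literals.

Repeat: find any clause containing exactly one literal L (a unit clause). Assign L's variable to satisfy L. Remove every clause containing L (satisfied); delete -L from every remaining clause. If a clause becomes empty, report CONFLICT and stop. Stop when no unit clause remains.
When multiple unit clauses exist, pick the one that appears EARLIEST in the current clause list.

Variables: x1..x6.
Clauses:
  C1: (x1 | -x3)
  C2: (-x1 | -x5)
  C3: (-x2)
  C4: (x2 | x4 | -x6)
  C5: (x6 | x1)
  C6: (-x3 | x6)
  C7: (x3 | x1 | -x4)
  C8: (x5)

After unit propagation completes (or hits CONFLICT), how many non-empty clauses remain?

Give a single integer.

unit clause [-2] forces x2=F; simplify:
  drop 2 from [2, 4, -6] -> [4, -6]
  satisfied 1 clause(s); 7 remain; assigned so far: [2]
unit clause [5] forces x5=T; simplify:
  drop -5 from [-1, -5] -> [-1]
  satisfied 1 clause(s); 6 remain; assigned so far: [2, 5]
unit clause [-1] forces x1=F; simplify:
  drop 1 from [1, -3] -> [-3]
  drop 1 from [6, 1] -> [6]
  drop 1 from [3, 1, -4] -> [3, -4]
  satisfied 1 clause(s); 5 remain; assigned so far: [1, 2, 5]
unit clause [-3] forces x3=F; simplify:
  drop 3 from [3, -4] -> [-4]
  satisfied 2 clause(s); 3 remain; assigned so far: [1, 2, 3, 5]
unit clause [6] forces x6=T; simplify:
  drop -6 from [4, -6] -> [4]
  satisfied 1 clause(s); 2 remain; assigned so far: [1, 2, 3, 5, 6]
unit clause [4] forces x4=T; simplify:
  drop -4 from [-4] -> [] (empty!)
  satisfied 1 clause(s); 1 remain; assigned so far: [1, 2, 3, 4, 5, 6]
CONFLICT (empty clause)

Answer: 0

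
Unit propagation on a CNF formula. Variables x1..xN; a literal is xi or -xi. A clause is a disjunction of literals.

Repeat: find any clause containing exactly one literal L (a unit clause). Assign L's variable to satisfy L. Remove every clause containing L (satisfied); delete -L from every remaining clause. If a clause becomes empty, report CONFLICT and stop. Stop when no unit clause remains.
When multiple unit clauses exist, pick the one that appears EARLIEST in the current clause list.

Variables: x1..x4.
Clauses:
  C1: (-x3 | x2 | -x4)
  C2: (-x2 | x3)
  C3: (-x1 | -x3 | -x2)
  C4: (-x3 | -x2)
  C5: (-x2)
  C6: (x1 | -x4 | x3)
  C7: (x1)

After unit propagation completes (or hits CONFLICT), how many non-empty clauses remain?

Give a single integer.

unit clause [-2] forces x2=F; simplify:
  drop 2 from [-3, 2, -4] -> [-3, -4]
  satisfied 4 clause(s); 3 remain; assigned so far: [2]
unit clause [1] forces x1=T; simplify:
  satisfied 2 clause(s); 1 remain; assigned so far: [1, 2]

Answer: 1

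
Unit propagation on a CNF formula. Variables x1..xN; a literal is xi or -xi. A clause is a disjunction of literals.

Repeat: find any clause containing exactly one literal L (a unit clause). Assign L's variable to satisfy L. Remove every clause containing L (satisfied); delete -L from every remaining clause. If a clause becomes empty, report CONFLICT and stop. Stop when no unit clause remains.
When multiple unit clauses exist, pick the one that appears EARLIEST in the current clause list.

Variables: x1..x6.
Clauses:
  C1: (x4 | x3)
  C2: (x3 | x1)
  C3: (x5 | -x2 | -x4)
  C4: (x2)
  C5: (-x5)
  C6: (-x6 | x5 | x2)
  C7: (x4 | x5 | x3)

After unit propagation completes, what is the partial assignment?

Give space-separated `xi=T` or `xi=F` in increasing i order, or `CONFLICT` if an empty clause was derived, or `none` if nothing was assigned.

unit clause [2] forces x2=T; simplify:
  drop -2 from [5, -2, -4] -> [5, -4]
  satisfied 2 clause(s); 5 remain; assigned so far: [2]
unit clause [-5] forces x5=F; simplify:
  drop 5 from [5, -4] -> [-4]
  drop 5 from [4, 5, 3] -> [4, 3]
  satisfied 1 clause(s); 4 remain; assigned so far: [2, 5]
unit clause [-4] forces x4=F; simplify:
  drop 4 from [4, 3] -> [3]
  drop 4 from [4, 3] -> [3]
  satisfied 1 clause(s); 3 remain; assigned so far: [2, 4, 5]
unit clause [3] forces x3=T; simplify:
  satisfied 3 clause(s); 0 remain; assigned so far: [2, 3, 4, 5]

Answer: x2=T x3=T x4=F x5=F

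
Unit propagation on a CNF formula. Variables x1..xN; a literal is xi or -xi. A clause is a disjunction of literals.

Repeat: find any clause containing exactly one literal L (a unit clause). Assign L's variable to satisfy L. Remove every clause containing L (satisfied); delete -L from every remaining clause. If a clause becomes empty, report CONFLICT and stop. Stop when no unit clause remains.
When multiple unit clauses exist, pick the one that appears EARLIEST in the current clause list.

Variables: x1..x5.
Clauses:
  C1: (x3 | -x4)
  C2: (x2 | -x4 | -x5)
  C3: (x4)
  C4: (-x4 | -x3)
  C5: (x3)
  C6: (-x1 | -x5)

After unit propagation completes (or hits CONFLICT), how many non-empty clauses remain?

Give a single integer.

unit clause [4] forces x4=T; simplify:
  drop -4 from [3, -4] -> [3]
  drop -4 from [2, -4, -5] -> [2, -5]
  drop -4 from [-4, -3] -> [-3]
  satisfied 1 clause(s); 5 remain; assigned so far: [4]
unit clause [3] forces x3=T; simplify:
  drop -3 from [-3] -> [] (empty!)
  satisfied 2 clause(s); 3 remain; assigned so far: [3, 4]
CONFLICT (empty clause)

Answer: 2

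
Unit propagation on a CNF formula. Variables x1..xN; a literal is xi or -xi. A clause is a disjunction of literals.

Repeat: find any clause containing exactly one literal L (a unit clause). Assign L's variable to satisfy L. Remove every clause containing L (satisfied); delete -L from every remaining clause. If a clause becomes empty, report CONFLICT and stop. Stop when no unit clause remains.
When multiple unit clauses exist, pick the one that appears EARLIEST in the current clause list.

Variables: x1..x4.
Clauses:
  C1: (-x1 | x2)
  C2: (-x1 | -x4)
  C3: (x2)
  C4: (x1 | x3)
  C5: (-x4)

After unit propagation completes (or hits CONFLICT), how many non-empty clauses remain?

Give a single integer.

unit clause [2] forces x2=T; simplify:
  satisfied 2 clause(s); 3 remain; assigned so far: [2]
unit clause [-4] forces x4=F; simplify:
  satisfied 2 clause(s); 1 remain; assigned so far: [2, 4]

Answer: 1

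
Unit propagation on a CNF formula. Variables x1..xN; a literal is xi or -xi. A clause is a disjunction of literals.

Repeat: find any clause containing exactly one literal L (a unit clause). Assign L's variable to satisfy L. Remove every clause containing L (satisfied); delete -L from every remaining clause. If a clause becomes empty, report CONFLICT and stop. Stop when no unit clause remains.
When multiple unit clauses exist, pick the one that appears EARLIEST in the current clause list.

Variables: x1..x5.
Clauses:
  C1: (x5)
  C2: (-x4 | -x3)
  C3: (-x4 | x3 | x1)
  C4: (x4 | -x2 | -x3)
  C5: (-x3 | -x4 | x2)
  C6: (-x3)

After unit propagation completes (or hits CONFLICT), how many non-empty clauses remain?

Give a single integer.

Answer: 1

Derivation:
unit clause [5] forces x5=T; simplify:
  satisfied 1 clause(s); 5 remain; assigned so far: [5]
unit clause [-3] forces x3=F; simplify:
  drop 3 from [-4, 3, 1] -> [-4, 1]
  satisfied 4 clause(s); 1 remain; assigned so far: [3, 5]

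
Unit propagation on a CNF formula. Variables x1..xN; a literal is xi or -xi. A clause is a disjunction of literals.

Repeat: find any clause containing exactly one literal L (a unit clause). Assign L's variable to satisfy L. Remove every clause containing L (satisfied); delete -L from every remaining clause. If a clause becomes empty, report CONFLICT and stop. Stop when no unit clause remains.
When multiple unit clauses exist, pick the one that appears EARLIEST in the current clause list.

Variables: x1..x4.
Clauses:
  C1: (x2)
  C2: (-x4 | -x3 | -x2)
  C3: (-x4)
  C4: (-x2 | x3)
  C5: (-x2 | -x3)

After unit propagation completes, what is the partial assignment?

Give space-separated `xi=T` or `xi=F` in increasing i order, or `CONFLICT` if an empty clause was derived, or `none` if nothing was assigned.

unit clause [2] forces x2=T; simplify:
  drop -2 from [-4, -3, -2] -> [-4, -3]
  drop -2 from [-2, 3] -> [3]
  drop -2 from [-2, -3] -> [-3]
  satisfied 1 clause(s); 4 remain; assigned so far: [2]
unit clause [-4] forces x4=F; simplify:
  satisfied 2 clause(s); 2 remain; assigned so far: [2, 4]
unit clause [3] forces x3=T; simplify:
  drop -3 from [-3] -> [] (empty!)
  satisfied 1 clause(s); 1 remain; assigned so far: [2, 3, 4]
CONFLICT (empty clause)

Answer: CONFLICT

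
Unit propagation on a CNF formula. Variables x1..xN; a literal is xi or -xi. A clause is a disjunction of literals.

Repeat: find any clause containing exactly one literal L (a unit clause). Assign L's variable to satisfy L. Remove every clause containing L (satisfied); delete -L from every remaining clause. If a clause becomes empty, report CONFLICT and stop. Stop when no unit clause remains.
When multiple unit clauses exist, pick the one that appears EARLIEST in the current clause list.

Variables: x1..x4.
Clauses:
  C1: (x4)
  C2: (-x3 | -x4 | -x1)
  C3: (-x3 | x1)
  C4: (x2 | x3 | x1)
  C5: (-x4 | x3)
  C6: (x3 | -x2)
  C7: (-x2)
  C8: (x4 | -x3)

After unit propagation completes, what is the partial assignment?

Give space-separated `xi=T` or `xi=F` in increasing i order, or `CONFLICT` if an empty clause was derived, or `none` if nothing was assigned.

unit clause [4] forces x4=T; simplify:
  drop -4 from [-3, -4, -1] -> [-3, -1]
  drop -4 from [-4, 3] -> [3]
  satisfied 2 clause(s); 6 remain; assigned so far: [4]
unit clause [3] forces x3=T; simplify:
  drop -3 from [-3, -1] -> [-1]
  drop -3 from [-3, 1] -> [1]
  satisfied 3 clause(s); 3 remain; assigned so far: [3, 4]
unit clause [-1] forces x1=F; simplify:
  drop 1 from [1] -> [] (empty!)
  satisfied 1 clause(s); 2 remain; assigned so far: [1, 3, 4]
CONFLICT (empty clause)

Answer: CONFLICT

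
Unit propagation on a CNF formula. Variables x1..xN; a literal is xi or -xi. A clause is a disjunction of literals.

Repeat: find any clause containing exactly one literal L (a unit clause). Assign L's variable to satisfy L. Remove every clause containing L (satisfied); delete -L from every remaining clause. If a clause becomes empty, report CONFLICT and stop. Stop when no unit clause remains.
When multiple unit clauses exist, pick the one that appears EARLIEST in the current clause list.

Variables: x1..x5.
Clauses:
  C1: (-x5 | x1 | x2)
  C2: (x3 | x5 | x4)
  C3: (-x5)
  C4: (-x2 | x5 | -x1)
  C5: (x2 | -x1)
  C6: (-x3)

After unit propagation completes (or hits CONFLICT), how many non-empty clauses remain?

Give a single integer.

unit clause [-5] forces x5=F; simplify:
  drop 5 from [3, 5, 4] -> [3, 4]
  drop 5 from [-2, 5, -1] -> [-2, -1]
  satisfied 2 clause(s); 4 remain; assigned so far: [5]
unit clause [-3] forces x3=F; simplify:
  drop 3 from [3, 4] -> [4]
  satisfied 1 clause(s); 3 remain; assigned so far: [3, 5]
unit clause [4] forces x4=T; simplify:
  satisfied 1 clause(s); 2 remain; assigned so far: [3, 4, 5]

Answer: 2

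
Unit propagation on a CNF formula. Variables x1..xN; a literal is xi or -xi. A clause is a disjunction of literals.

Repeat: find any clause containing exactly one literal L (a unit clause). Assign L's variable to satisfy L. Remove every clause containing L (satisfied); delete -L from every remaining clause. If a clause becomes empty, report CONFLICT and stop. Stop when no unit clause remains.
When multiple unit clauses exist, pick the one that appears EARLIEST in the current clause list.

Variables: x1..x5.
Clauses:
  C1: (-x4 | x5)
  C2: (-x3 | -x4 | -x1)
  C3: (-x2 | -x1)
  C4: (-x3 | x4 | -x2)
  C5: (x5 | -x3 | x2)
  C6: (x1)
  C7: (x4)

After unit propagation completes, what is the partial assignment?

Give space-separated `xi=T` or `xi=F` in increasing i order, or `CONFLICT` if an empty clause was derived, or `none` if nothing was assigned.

unit clause [1] forces x1=T; simplify:
  drop -1 from [-3, -4, -1] -> [-3, -4]
  drop -1 from [-2, -1] -> [-2]
  satisfied 1 clause(s); 6 remain; assigned so far: [1]
unit clause [-2] forces x2=F; simplify:
  drop 2 from [5, -3, 2] -> [5, -3]
  satisfied 2 clause(s); 4 remain; assigned so far: [1, 2]
unit clause [4] forces x4=T; simplify:
  drop -4 from [-4, 5] -> [5]
  drop -4 from [-3, -4] -> [-3]
  satisfied 1 clause(s); 3 remain; assigned so far: [1, 2, 4]
unit clause [5] forces x5=T; simplify:
  satisfied 2 clause(s); 1 remain; assigned so far: [1, 2, 4, 5]
unit clause [-3] forces x3=F; simplify:
  satisfied 1 clause(s); 0 remain; assigned so far: [1, 2, 3, 4, 5]

Answer: x1=T x2=F x3=F x4=T x5=T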